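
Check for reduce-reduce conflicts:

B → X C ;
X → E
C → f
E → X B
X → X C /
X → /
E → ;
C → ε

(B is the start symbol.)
A reduce-reduce conflict occurs when an LR(0) state has two complete items [A → α .] and [B → β .] — both call for a reduction, and with no lookahead the parser cannot choose between them.

Augment with B' → B and build the canonical LR(0) collection (I0 = CLOSURE({[B' → . B]}), then GOTO on every symbol after a dot until no new states appear). It has 11 states:
  I0: { [B → . X C ;], [B' → . B], [E → . ;], [E → . X B], [X → . /], [X → . E], [X → . X C /] }  — shift
  I1: { [X → / .] }  — reduce
  I2: { [E → ; .] }  — reduce
  I3: { [B' → B .] }  — accept
  I4: { [X → E .] }  — reduce
  I5: { [B → . X C ;], [B → X . C ;], [C → . f], [C → .], [E → . ;], [E → . X B], [E → X . B], [X → . /], [X → . E], [X → . X C /], [X → X . C /] }  — shift, reduce
  I6: { [E → X B .] }  — reduce
  I7: { [B → X C . ;], [X → X C . /] }  — shift
  I8: { [C → f .] }  — reduce
  I9: { [X → X C / .] }  — reduce
  I10: { [B → X C ; .] }  — reduce

No state contains more than one complete item.

Answer: No reduce-reduce conflicts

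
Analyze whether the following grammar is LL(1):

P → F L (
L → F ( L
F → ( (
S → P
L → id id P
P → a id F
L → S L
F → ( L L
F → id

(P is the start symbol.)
No. Predict set conflict for L: { 'id' }

A grammar is LL(1) if for each non-terminal N with multiple productions, the predict sets of those productions are pairwise disjoint, where PREDICT(N → α) = (FIRST(α) \ {ε}) ∪ (FOLLOW(N) if α ⇒* ε).

Relevant sets:
  FIRST(F) = { '(', 'id' }
  FIRST(S) = { '(', 'a', 'id' }

For P:
  PREDICT(P → F L '(') = { '(', 'id' }
  PREDICT(P → a id F) = { 'a' }
For L:
  PREDICT(L → F '(' L) = { '(', 'id' }
  PREDICT(L → id id P) = { 'id' }
  PREDICT(L → S L) = { '(', 'a', 'id' }
For F:
  PREDICT(F → '(' '(') = { '(' }
  PREDICT(F → '(' L L) = { '(' }
  PREDICT(F → id) = { 'id' }
S has a single production, so nothing to check there.

Conflict found: Predict set conflict for L: { 'id' }
The grammar is NOT LL(1).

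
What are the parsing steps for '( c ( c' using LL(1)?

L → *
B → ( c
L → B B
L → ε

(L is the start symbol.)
LL(1) parsing maintains a stack (initially the start symbol over $) and the input. At each step: if the stack top is a terminal, match it against the current input token; if it is a non-terminal N, replace it with the RHS of M[N, lookahead] (the unique production whose predict set contains the lookahead).

Stack is shown with the top on the left.

Stack    Input      Action
--------------------------
L $      ( c ( c $  output L → B B
B B $    ( c ( c $  output B → ( c
( c B $  ( c ( c $  match '('
c B $    c ( c $    match 'c'
B $      ( c $      output B → ( c
( c $    ( c $      match '('
c $      c $        match 'c'
$        $          accept

The string is accepted.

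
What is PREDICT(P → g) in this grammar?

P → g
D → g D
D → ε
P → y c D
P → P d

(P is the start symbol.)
{ 'g' }

PREDICT(P → g) = (FIRST(RHS) \ {ε}) ∪ (FOLLOW(P) if ε ∈ FIRST(RHS), i.e. RHS ⇒* ε)
FIRST(g) = { 'g' }
ε ∉ FIRST(g), so FOLLOW(P) is not added.
PREDICT(P → g) = { 'g' }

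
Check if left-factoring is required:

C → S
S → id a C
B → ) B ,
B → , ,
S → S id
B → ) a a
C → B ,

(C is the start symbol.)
Left-factoring is needed when two productions for the same non-terminal
share a common prefix on the right-hand side.

Productions for C:
  C → S
  C → B ,
Productions for S:
  S → id a C
  S → S id
Productions for B:
  B → ) B ,
  B → , ,
  B → ) a a

Found common prefix ')' in productions for B

Answer: Yes, B has productions with common prefix ')'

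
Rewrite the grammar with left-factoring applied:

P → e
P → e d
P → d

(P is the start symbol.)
Left-factoring transforms A → αβ₁ | αβ₂ into A → αA' and A' → β₁ | β₂
(α is the longest common prefix among the alternatives). Repeat until
no nonterminal has two alternatives with a common prefix.

Round 1: P has alternatives sharing prefix 'e'. Introduce P': P → e P'
  Add: P' → ε
  Add: P' → d

No remaining common prefixes — done.

Resulting grammar:
P → e P'
P' → ε
P' → d
P → d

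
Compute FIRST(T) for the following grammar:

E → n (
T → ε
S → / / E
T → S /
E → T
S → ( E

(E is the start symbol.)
To compute FIRST(T), examine every production with T on the left-hand side, reading each right-hand side left to right until a non-nullable symbol is reached.

FIRST sets of the other non-terminals involved (by the same procedure, iterated to a fixed point):
  FIRST(S) = { '(', '/' }

From T → ε:
  - ε-production, so ε ∈ FIRST(T)
From T → S /:
  - S is a non-terminal: add FIRST(S) \ {ε} = { '(', '/' }
    S is not nullable, so stop

Collecting: FIRST(T) = { '(', '/', ε }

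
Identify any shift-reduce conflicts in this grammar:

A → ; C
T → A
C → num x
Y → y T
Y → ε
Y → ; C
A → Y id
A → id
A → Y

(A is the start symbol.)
Augment with A' → A and build the canonical LR(0) collection (I0 = CLOSURE({[A' → . A]}), then GOTO on every symbol after a dot until no new states appear). It has 12 states:
  I0: { [A → . ; C], [A → . Y id], [A → . Y], [A → . id], [A' → . A], [Y → . ; C], [Y → . y T], [Y → .] }  — shift, reduce
  I1: { [A → ; . C], [C → . num x], [Y → ; . C] }  — shift
  I2: { [A' → A .] }  — accept
  I3: { [A → Y . id], [A → Y .] }  — shift, reduce
  I4: { [A → id .] }  — reduce
  I5: { [A → . ; C], [A → . Y id], [A → . Y], [A → . id], [T → . A], [Y → . ; C], [Y → . y T], [Y → .], [Y → y . T] }  — shift, reduce
  I6: { [T → A .] }  — reduce
  I7: { [Y → y T .] }  — reduce
  I8: { [A → Y id .] }  — reduce
  I9: { [A → ; C .], [Y → ; C .] }  — 2 reduces
  I10: { [C → num . x] }  — shift
  I11: { [C → num x .] }  — reduce

I0 contains reduce item [Y → .] and shift items [A → . ; C], [A → . id], [Y → . ; C], [Y → . y T] — shift-reduce conflict.
I3 contains reduce item [A → Y .] and shift item [A → Y . id] — shift-reduce conflict.
I5 contains reduce item [Y → .] and shift items [A → . ; C], [A → . id], [Y → . ; C], [Y → . y T] — shift-reduce conflict.

Answer: Yes — I0: [Y → .] vs [A → . ; C]; I3: [A → Y .] vs [A → Y . id]; I5: [Y → .] vs [A → . ; C]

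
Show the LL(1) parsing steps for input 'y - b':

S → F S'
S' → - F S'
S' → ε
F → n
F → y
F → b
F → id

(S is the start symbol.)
LL(1) parsing maintains a stack (initially the start symbol over $) and the input. At each step: if the stack top is a terminal, match it against the current input token; if it is a non-terminal N, replace it with the RHS of M[N, lookahead] (the unique production whose predict set contains the lookahead).

Stack is shown with the top on the left.

Stack     Input    Action
-------------------------
S $       y - b $  output S → F S'
F S' $    y - b $  output F → y
y S' $    y - b $  match 'y'
S' $      - b $    output S' → - F S'
- F S' $  - b $    match '-'
F S' $    b $      output F → b
b S' $    b $      match 'b'
S' $      $        output S' → ε
$         $        accept

The string is accepted.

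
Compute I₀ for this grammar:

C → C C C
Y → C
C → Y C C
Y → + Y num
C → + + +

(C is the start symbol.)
First, augment the grammar with C' → C
I₀ = CLOSURE({ [C' → . C] }):
  [C' → . C] has the dot before C: add [C → . C C C], [C → . Y C C], [C → . + + +]
  [C → . Y C C] has the dot before Y: add [Y → . C], [Y → . + Y num]
No further items can be added.

I₀ = { [C → . + + +], [C → . C C C], [C → . Y C C], [C' → . C], [Y → . + Y num], [Y → . C] }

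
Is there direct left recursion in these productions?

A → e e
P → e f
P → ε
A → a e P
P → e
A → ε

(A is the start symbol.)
No direct left recursion

A → e e: starts with e
P → e f: starts with e
P → ε: starts with ε
A → a e P: starts with a
P → e: starts with e
A → ε: starts with ε

No direct left recursion found.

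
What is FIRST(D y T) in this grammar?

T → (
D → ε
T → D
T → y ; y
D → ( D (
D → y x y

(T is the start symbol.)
FIRST sets of the non-terminals involved (from the grammar, by fixed-point iteration):
  FIRST(D) = { '(', 'y', ε }

To compute FIRST(D y T), process the symbols left to right:
Symbol D is a non-terminal. Add FIRST(D) \ {ε} = { '(', 'y' }
D is nullable (ε ∈ FIRST(D)), continue to the next symbol.
Symbol y is a terminal. Add 'y' and stop.
FIRST(D y T) = { '(', 'y' }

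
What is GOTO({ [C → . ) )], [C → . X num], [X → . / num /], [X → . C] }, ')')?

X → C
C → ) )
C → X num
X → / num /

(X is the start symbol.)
{ [C → ) . )] }

GOTO(I, ')') = CLOSURE({ [A → αX.β] : [A → α.Xβ] ∈ I, X = ')' })

Items with dot before ')', with the dot advanced:
  [C → . ) )] → [C → ) . )]
Closure adds nothing (no advanced item has the dot before a non-terminal).

GOTO = { [C → ) . )] }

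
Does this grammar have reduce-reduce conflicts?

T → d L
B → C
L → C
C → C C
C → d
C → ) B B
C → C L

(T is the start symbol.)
Augment with T' → T and build the canonical LR(0) collection (I0 = CLOSURE({[T' → . T]}), then GOTO on every symbol after a dot until no new states appear). It has 12 states:
  I0: { [T → . d L], [T' → . T] }  — shift
  I1: { [T' → T .] }  — accept
  I2: { [C → . ) B B], [C → . C C], [C → . C L], [C → . d], [L → . C], [T → d . L] }  — shift
  I3: { [B → . C], [C → ) . B B], [C → . ) B B], [C → . C C], [C → . C L], [C → . d] }  — shift
  I4: { [C → . ) B B], [C → . C C], [C → . C L], [C → . d], [C → C . C], [C → C . L], [L → . C], [L → C .] }  — shift, reduce
  I5: { [T → d L .] }  — reduce
  I6: { [C → d .] }  — reduce
  I7: { [C → . ) B B], [C → . C C], [C → . C L], [C → . d], [C → C . C], [C → C . L], [C → C C .], [L → . C], [L → C .] }  — shift, 2 reduces
  I8: { [C → C L .] }  — reduce
  I9: { [B → . C], [C → ) B . B], [C → . ) B B], [C → . C C], [C → . C L], [C → . d] }  — shift
  I10: { [B → C .], [C → . ) B B], [C → . C C], [C → . C L], [C → . d], [C → C . C], [C → C . L], [L → . C] }  — shift, reduce
  I11: { [C → ) B B .] }  — reduce

I7 contains complete items [C → C C .], [L → C .] — reduce-reduce conflict.

Answer: Yes — I7: [C → C C .] vs [L → C .]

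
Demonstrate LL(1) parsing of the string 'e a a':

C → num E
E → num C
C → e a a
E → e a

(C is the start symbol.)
LL(1) parsing maintains a stack (initially the start symbol over $) and the input. At each step: if the stack top is a terminal, match it against the current input token; if it is a non-terminal N, replace it with the RHS of M[N, lookahead] (the unique production whose predict set contains the lookahead).

Stack is shown with the top on the left.

Stack    Input    Action
------------------------
C $      e a a $  output C → e a a
e a a $  e a a $  match 'e'
a a $    a a $    match 'a'
a $      a $      match 'a'
$        $        accept

The string is accepted.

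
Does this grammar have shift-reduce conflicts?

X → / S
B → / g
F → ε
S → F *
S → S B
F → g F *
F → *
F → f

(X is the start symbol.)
Yes — I1: [F → .] vs [F → . *]; I5: [X → / S .] vs [B → . / g]; I7: [F → .] vs [F → . *]

A shift-reduce conflict occurs when an LR(0) state has both:
  - a complete (reduce) item [A → α .] (dot at the end), and
  - a shift item [B → β . c γ] (dot before a terminal).

Augment with X' → X and build the canonical LR(0) collection (I0 = CLOSURE({[X' → . X]}), then GOTO on every symbol after a dot until no new states appear). It has 14 states:
  I0: { [X → . / S], [X' → . X] }  — shift
  I1: { [F → . *], [F → . f], [F → . g F *], [F → .], [S → . F *], [S → . S B], [X → / . S] }  — shift, reduce
  I2: { [X' → X .] }  — accept
  I3: { [F → * .] }  — reduce
  I4: { [S → F . *] }  — shift
  I5: { [B → . / g], [S → S . B], [X → / S .] }  — shift, reduce
  I6: { [F → f .] }  — reduce
  I7: { [F → . *], [F → . f], [F → . g F *], [F → .], [F → g . F *] }  — shift, reduce
  I8: { [F → g F . *] }  — shift
  I9: { [F → g F * .] }  — reduce
  I10: { [B → / . g] }  — shift
  I11: { [S → S B .] }  — reduce
  I12: { [B → / g .] }  — reduce
  I13: { [S → F * .] }  — reduce

I1 contains reduce item [F → .] and shift items [F → . *], [F → . f], [F → . g F *] — shift-reduce conflict.
I5 contains reduce item [X → / S .] and shift item [B → . / g] — shift-reduce conflict.
I7 contains reduce item [F → .] and shift items [F → . *], [F → . f], [F → . g F *] — shift-reduce conflict.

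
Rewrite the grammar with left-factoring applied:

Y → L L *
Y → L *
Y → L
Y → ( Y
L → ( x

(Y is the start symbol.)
Y → L Y'
Y' → L *
Y' → *
Y' → ε
Y → ( Y
L → ( x

Left-factoring transforms A → αβ₁ | αβ₂ into A → αA' and A' → β₁ | β₂
(α is the longest common prefix among the alternatives). Repeat until
no nonterminal has two alternatives with a common prefix.

Round 1: Y has alternatives sharing prefix 'L'. Introduce Y': Y → L Y'
  Add: Y' → L *
  Add: Y' → *
  Add: Y' → ε

No remaining common prefixes — done.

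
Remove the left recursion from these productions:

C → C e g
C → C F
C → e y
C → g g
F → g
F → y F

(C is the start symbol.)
C is directly left-recursive. The standard transformation for
  A → A α₁ | ... | A α_m | β₁ | ... | β_n
is
  A  → β₁ A' | ... | β_n A'
  A' → α₁ A' | ... | α_m A' | ε

C → e y becomes C → e y C'
C → g g becomes C → g g C'
C → C e g becomes C' → e g C'
C → C F becomes C' → F C'
Add C' → ε

Productions for other non-terminals are unchanged:
  F → g
  F → y F

Resulting grammar:
C → e y C'
C → g g C'
C' → e g C'
C' → F C'
C' → ε
F → g
F → y F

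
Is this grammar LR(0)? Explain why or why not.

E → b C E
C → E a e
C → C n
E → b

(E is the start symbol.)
No. Shift-reduce conflict between [E → b .] and [E → . b]

A grammar is LR(0) if no state in the canonical LR(0) collection has:
  - both a shift item (dot before a terminal) and a complete item (shift-reduce conflict), or
  - two or more complete items (reduce-reduce conflict; the accept item [E' → E .] counts as a complete item here).

Augment with E' → E and build the canonical LR(0) collection (I0 = CLOSURE({[E' → . E]}), then GOTO on every symbol after a dot until no new states appear). It has 9 states:
  I0: { [E → . b C E], [E → . b], [E' → . E] }  — shift
  I1: { [E' → E .] }  — accept
  I2: { [C → . C n], [C → . E a e], [E → . b C E], [E → . b], [E → b . C E], [E → b .] }  — shift, reduce
  I3: { [C → C . n], [E → . b C E], [E → . b], [E → b C . E] }  — shift
  I4: { [C → E . a e] }  — shift
  I5: { [C → E a . e] }  — shift
  I6: { [C → E a e .] }  — reduce
  I7: { [E → b C E .] }  — reduce
  I8: { [C → C n .] }  — reduce

Conflict in state I2:
  Shift-reduce conflict between [E → b .] and [E → . b]
So the grammar is NOT LR(0).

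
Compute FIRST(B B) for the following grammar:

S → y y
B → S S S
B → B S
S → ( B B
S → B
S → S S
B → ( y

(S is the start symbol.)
{ '(', 'y' }

FIRST sets of the non-terminals involved (from the grammar, by fixed-point iteration):
  FIRST(B) = { '(', 'y' }

To compute FIRST(B B), process the symbols left to right:
Symbol B is a non-terminal. Add FIRST(B) \ {ε} = { '(', 'y' }
B is not nullable (ε ∉ FIRST(B)), so stop here.
FIRST(B B) = { '(', 'y' }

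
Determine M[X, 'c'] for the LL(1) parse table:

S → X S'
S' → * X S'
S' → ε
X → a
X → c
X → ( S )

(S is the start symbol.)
X → c

To find M[X, 'c'], we find productions for X where 'c' is in the predict set (PREDICT(N → α) = (FIRST(α) \ {ε}) ∪ (FOLLOW(N) if α ⇒* ε)).

X → a: PREDICT = { 'a' }
X → c: PREDICT = { 'c' }
  'c' is in predict set, so this production goes in M[X, 'c']
X → ( S ): PREDICT = { '(' }

M[X, 'c'] = X → c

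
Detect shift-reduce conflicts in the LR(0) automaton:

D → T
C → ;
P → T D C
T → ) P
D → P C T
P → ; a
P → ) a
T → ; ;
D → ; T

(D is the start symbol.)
Yes — I5: [D → T .] vs [D → . ; T]; I18: [T → ; ; .] vs [T → ; . ;]

Augment with D' → D and build the canonical LR(0) collection (I0 = CLOSURE({[D' → . D]}), then GOTO on every symbol after a dot until no new states appear). It has 21 states:
  I0: { [D → . ; T], [D → . P C T], [D → . T], [D' → . D], [P → . ) a], [P → . ; a], [P → . T D C], [T → . ) P], [T → . ; ;] }  — shift
  I1: { [P → ) . a], [P → . ) a], [P → . ; a], [P → . T D C], [T → ) . P], [T → . ) P], [T → . ; ;] }  — shift
  I2: { [D → ; . T], [P → ; . a], [T → . ) P], [T → . ; ;], [T → ; . ;] }  — shift
  I3: { [D' → D .] }  — accept
  I4: { [C → . ;], [D → P . C T] }  — shift
  I5: { [D → . ; T], [D → . P C T], [D → . T], [D → T .], [P → . ) a], [P → . ; a], [P → . T D C], [P → T . D C], [T → . ) P], [T → . ; ;] }  — shift, reduce
  I6: { [C → . ;], [P → T D . C] }  — shift
  I7: { [C → ; .] }  — reduce
  I8: { [P → T D C .] }  — reduce
  I9: { [D → P C . T], [T → . ) P], [T → . ; ;] }  — shift
  I10: { [P → . ) a], [P → . ; a], [P → . T D C], [T → ) . P], [T → . ) P], [T → . ; ;] }  — shift
  I11: { [T → ; . ;] }  — shift
  I12: { [D → P C T .] }  — reduce
  I13: { [T → ; ; .] }  — reduce
  I14: { [P → ; . a], [T → ; . ;] }  — shift
  I15: { [T → ) P .] }  — reduce
  I16: { [D → . ; T], [D → . P C T], [D → . T], [P → . ) a], [P → . ; a], [P → . T D C], [P → T . D C], [T → . ) P], [T → . ; ;] }  — shift
  I17: { [P → ; a .] }  — reduce
  I18: { [T → ; . ;], [T → ; ; .] }  — shift, reduce
  I19: { [D → ; T .] }  — reduce
  I20: { [P → ) a .] }  — reduce

I5 contains reduce item [D → T .] and shift items [D → . ; T], [P → . ) a], [P → . ; a], [T → . ) P], [T → . ; ;] — shift-reduce conflict.
I18 contains reduce item [T → ; ; .] and shift item [T → ; . ;] — shift-reduce conflict.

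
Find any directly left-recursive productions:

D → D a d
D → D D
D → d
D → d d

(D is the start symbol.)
D → D a d: LEFT RECURSIVE (starts with D)
D → D D: LEFT RECURSIVE (starts with D)
D → d: starts with d
D → d d: starts with d

The grammar has direct left recursion on: D.

Answer: Yes, D is left-recursive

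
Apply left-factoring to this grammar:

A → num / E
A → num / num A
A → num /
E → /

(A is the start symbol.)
A → num / A'
A' → E
A' → num A
A' → ε
E → /

Left-factoring transforms A → αβ₁ | αβ₂ into A → αA' and A' → β₁ | β₂
(α is the longest common prefix among the alternatives). Repeat until
no nonterminal has two alternatives with a common prefix.

Round 1: A has alternatives sharing prefix 'num /'. Introduce A': A → num / A'
  Add: A' → E
  Add: A' → num A
  Add: A' → ε

No remaining common prefixes — done.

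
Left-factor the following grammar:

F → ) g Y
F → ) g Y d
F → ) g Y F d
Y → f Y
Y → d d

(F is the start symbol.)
F → ) g Y F'
F' → ε
F' → d
F' → F d
Y → f Y
Y → d d

Left-factoring transforms A → αβ₁ | αβ₂ into A → αA' and A' → β₁ | β₂
(α is the longest common prefix among the alternatives). Repeat until
no nonterminal has two alternatives with a common prefix.

Round 1: F has alternatives sharing prefix ') g Y'. Introduce F': F → ) g Y F'
  Add: F' → ε
  Add: F' → d
  Add: F' → F d

No remaining common prefixes — done.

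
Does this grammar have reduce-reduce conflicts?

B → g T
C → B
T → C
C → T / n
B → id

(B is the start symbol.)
Augment with B' → B and build the canonical LR(0) collection (I0 = CLOSURE({[B' → . B]}), then GOTO on every symbol after a dot until no new states appear). It has 9 states:
  I0: { [B → . g T], [B → . id], [B' → . B] }  — shift
  I1: { [B' → B .] }  — accept
  I2: { [B → . g T], [B → . id], [B → g . T], [C → . B], [C → . T / n], [T → . C] }  — shift
  I3: { [B → id .] }  — reduce
  I4: { [C → B .] }  — reduce
  I5: { [T → C .] }  — reduce
  I6: { [B → g T .], [C → T . / n] }  — shift, reduce
  I7: { [C → T / . n] }  — shift
  I8: { [C → T / n .] }  — reduce

No state contains more than one complete item.

Answer: No reduce-reduce conflicts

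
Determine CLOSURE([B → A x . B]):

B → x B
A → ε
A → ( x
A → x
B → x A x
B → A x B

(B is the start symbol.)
Start with: [B → A x . B]
  [B → A x . B] has the dot before B: add [B → . x B], [B → . x A x], [B → . A x B]
  [B → . A x B] has the dot before A: add [A → .], [A → . ( x], [A → . x]
No further items can be added.

CLOSURE = { [A → . ( x], [A → . x], [A → .], [B → . A x B], [B → . x A x], [B → . x B], [B → A x . B] }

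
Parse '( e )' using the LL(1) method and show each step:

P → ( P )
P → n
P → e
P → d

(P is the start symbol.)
LL(1) parsing maintains a stack (initially the start symbol over $) and the input. At each step: if the stack top is a terminal, match it against the current input token; if it is a non-terminal N, replace it with the RHS of M[N, lookahead] (the unique production whose predict set contains the lookahead).

Stack is shown with the top on the left.

Stack    Input    Action
------------------------
P $      ( e ) $  output P → ( P )
( P ) $  ( e ) $  match '('
P ) $    e ) $    output P → e
e ) $    e ) $    match 'e'
) $      ) $      match ')'
$        $        accept

The string is accepted.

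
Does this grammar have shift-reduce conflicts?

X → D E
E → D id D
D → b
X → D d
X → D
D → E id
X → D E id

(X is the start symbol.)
Yes — I1: [X → D .] vs [D → . b]; I7: [X → D E .] vs [D → E . id]; I10: [E → D id D .] vs [E → D . id D]

Augment with X' → X and build the canonical LR(0) collection (I0 = CLOSURE({[X' → . X]}), then GOTO on every symbol after a dot until no new states appear). It has 12 states:
  I0: { [D → . E id], [D → . b], [E → . D id D], [X → . D E id], [X → . D E], [X → . D d], [X → . D], [X' → . X] }  — shift
  I1: { [D → . E id], [D → . b], [E → . D id D], [E → D . id D], [X → D . E id], [X → D . E], [X → D . d], [X → D .] }  — shift, reduce
  I2: { [D → E . id] }  — shift
  I3: { [X' → X .] }  — accept
  I4: { [D → b .] }  — reduce
  I5: { [D → E id .] }  — reduce
  I6: { [E → D . id D] }  — shift
  I7: { [D → E . id], [X → D E . id], [X → D E .] }  — shift, reduce
  I8: { [X → D d .] }  — reduce
  I9: { [D → . E id], [D → . b], [E → . D id D], [E → D id . D] }  — shift
  I10: { [E → D . id D], [E → D id D .] }  — shift, reduce
  I11: { [D → E id .], [X → D E id .] }  — 2 reduces

I1 contains reduce item [X → D .] and shift items [D → . b], [E → D . id D], [X → D . d] — shift-reduce conflict.
I7 contains reduce item [X → D E .] and shift items [D → E . id], [X → D E . id] — shift-reduce conflict.
I10 contains reduce item [E → D id D .] and shift item [E → D . id D] — shift-reduce conflict.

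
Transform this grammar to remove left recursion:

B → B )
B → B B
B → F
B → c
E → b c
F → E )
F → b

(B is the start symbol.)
B is directly left-recursive. The standard transformation for
  A → A α₁ | ... | A α_m | β₁ | ... | β_n
is
  A  → β₁ A' | ... | β_n A'
  A' → α₁ A' | ... | α_m A' | ε

B → F becomes B → F B'
B → c becomes B → c B'
B → B ) becomes B' → ) B'
B → B B becomes B' → B B'
Add B' → ε

Productions for other non-terminals are unchanged:
  E → b c
  F → E )
  F → b

Resulting grammar:
B → F B'
B → c B'
B' → ) B'
B' → B B'
B' → ε
E → b c
F → E )
F → b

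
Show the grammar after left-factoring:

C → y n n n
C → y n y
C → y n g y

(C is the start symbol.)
C → y n C'
C' → n n
C' → y
C' → g y

Left-factoring transforms A → αβ₁ | αβ₂ into A → αA' and A' → β₁ | β₂
(α is the longest common prefix among the alternatives). Repeat until
no nonterminal has two alternatives with a common prefix.

Round 1: C has alternatives sharing prefix 'y n'. Introduce C': C → y n C'
  Add: C' → n n
  Add: C' → y
  Add: C' → g y

No remaining common prefixes — done.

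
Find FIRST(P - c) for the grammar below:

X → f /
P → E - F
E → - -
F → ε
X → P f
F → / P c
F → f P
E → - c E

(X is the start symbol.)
FIRST sets of the non-terminals involved (from the grammar, by fixed-point iteration):
  FIRST(P) = { '-' }

To compute FIRST(P - c), process the symbols left to right:
Symbol P is a non-terminal. Add FIRST(P) \ {ε} = { '-' }
P is not nullable (ε ∉ FIRST(P)), so stop here.
FIRST(P - c) = { '-' }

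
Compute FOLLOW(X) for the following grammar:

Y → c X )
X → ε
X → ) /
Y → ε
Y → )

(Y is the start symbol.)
To compute FOLLOW(X), find every occurrence of X on a right-hand side N → α X β: add FIRST(β) \ {ε}, and if β is empty or nullable also add FOLLOW(N). Iterate to a fixed point.

In Y → c X ): X is followed by ')', add FIRST(')') \ {ε} = { ')' }

Taking the union: FOLLOW(X) = { ')' }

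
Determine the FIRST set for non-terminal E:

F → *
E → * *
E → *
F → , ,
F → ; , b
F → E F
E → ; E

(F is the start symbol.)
To compute FIRST(E), examine every production with E on the left-hand side, reading each right-hand side left to right until a non-nullable symbol is reached.

From E → * *:
  - '*' is a terminal: add '*' and stop
From E → *:
  - '*' is a terminal: add '*' and stop
From E → ; E:
  - ';' is a terminal: add ';' and stop

Collecting: FIRST(E) = { '*', ';' }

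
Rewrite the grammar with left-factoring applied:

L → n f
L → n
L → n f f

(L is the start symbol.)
Left-factoring transforms A → αβ₁ | αβ₂ into A → αA' and A' → β₁ | β₂
(α is the longest common prefix among the alternatives). Repeat until
no nonterminal has two alternatives with a common prefix.

Round 1: L has alternatives sharing prefix 'n'. Introduce L': L → n L'
  Add: L' → f
  Add: L' → ε
  Add: L' → f f

Round 2: L' has alternatives sharing prefix 'f'. Introduce L'': L' → f L''
  Add: L'' → ε
  Add: L'' → f

No remaining common prefixes — done.

Resulting grammar:
L → n L'
L' → f L''
L'' → ε
L'' → f
L' → ε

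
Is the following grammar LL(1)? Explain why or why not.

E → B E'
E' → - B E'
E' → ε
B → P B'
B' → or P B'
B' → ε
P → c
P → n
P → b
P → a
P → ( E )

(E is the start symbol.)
A grammar is LL(1) if for each non-terminal N with multiple productions, the predict sets of those productions are pairwise disjoint, where PREDICT(N → α) = (FIRST(α) \ {ε}) ∪ (FOLLOW(N) if α ⇒* ε).

Relevant sets:
  FOLLOW(E') = { $, ')' }
  FOLLOW(B') = { $, ')', '-' }

For E':
  PREDICT(E' → '-' B E') = { '-' }
  PREDICT(E' → ε) = { $, ')' }
For B':
  PREDICT(B' → or P B') = { 'or' }
  PREDICT(B' → ε) = { $, ')', '-' }
For P:
  PREDICT(P → c) = { 'c' }
  PREDICT(P → n) = { 'n' }
  PREDICT(P → b) = { 'b' }
  PREDICT(P → a) = { 'a' }
  PREDICT(P → '(' E ')') = { '(' }
E, B have a single production, so nothing to check there.

All predict sets are disjoint. The grammar IS LL(1).

Answer: Yes, the grammar is LL(1).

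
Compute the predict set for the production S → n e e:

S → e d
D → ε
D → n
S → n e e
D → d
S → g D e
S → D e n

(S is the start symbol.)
{ 'n' }

PREDICT(S → n e e) = (FIRST(RHS) \ {ε}) ∪ (FOLLOW(S) if ε ∈ FIRST(RHS), i.e. RHS ⇒* ε)
FIRST(n e e) = { 'n' }
ε ∉ FIRST(n e e), so FOLLOW(S) is not added.
PREDICT(S → n e e) = { 'n' }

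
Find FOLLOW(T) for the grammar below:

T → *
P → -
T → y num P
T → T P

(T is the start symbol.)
{ $, '-' }

T is the start symbol, so $ ∈ FOLLOW(T).
In T → T P: T is followed by P, add FIRST(P) \ {ε} = { '-' }

Taking the union: FOLLOW(T) = { $, '-' }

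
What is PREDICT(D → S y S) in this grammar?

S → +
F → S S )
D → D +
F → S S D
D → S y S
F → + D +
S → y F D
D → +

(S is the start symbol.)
PREDICT(D → S y S) = (FIRST(RHS) \ {ε}) ∪ (FOLLOW(D) if ε ∈ FIRST(RHS), i.e. RHS ⇒* ε)
FIRST(S) = { '+', 'y' }
FIRST(S y S) = { '+', 'y' }
ε ∉ FIRST(S y S), so FOLLOW(D) is not added.
PREDICT(D → S y S) = { '+', 'y' }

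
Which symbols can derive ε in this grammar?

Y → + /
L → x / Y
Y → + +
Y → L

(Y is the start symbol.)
There are no ε-productions, so no non-terminal can derive ε.
No non-terminals are nullable.

Answer: None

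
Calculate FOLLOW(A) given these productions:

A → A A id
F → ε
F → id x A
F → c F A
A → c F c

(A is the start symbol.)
{ $, 'c', 'id' }

To compute FOLLOW(A), find every occurrence of A on a right-hand side N → α A β: add FIRST(β) \ {ε}, and if β is empty or nullable also add FOLLOW(N). Iterate to a fixed point.

A is the start symbol, so $ ∈ FOLLOW(A).
In A → A A id: A is followed by A id, add FIRST(A id) \ {ε} = { 'c' }
In A → A A id: A is followed by id, add FIRST(id) \ {ε} = { 'id' }
In F → id x A: A is at the end, add FOLLOW(F)
In F → c F A: A is at the end, add FOLLOW(F)

The FOLLOW sets referred to above (computed the same way, to a fixed point):
  FOLLOW(F) = { 'c' }

Taking the union: FOLLOW(A) = { $, 'c', 'id' }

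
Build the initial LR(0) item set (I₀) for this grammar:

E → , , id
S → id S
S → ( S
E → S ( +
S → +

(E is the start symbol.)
{ [E → . , , id], [E → . S ( +], [E' → . E], [S → . ( S], [S → . +], [S → . id S] }

First, augment the grammar with E' → E
I₀ = CLOSURE({ [E' → . E] }):
  [E' → . E] has the dot before E: add [E → . , , id], [E → . S ( +]
  [E → . S ( +] has the dot before S: add [S → . id S], [S → . ( S], [S → . +]
No further items can be added.

I₀ = { [E → . , , id], [E → . S ( +], [E' → . E], [S → . ( S], [S → . +], [S → . id S] }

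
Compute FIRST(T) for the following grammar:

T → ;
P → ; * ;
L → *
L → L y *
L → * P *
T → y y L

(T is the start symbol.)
To compute FIRST(T), examine every production with T on the left-hand side, reading each right-hand side left to right until a non-nullable symbol is reached.

From T → ;:
  - ';' is a terminal: add ';' and stop
From T → y y L:
  - y is a terminal: add 'y' and stop

Collecting: FIRST(T) = { ';', 'y' }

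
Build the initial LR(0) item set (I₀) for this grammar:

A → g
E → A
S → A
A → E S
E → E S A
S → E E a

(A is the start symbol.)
{ [A → . E S], [A → . g], [A' → . A], [E → . A], [E → . E S A] }

First, augment the grammar with A' → A
I₀ = CLOSURE({ [A' → . A] }):
  [A' → . A] has the dot before A: add [A → . g], [A → . E S]
  [A → . E S] has the dot before E: add [E → . A], [E → . E S A]
No further items can be added.

I₀ = { [A → . E S], [A → . g], [A' → . A], [E → . A], [E → . E S A] }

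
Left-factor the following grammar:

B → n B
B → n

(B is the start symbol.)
B → n B'
B' → B
B' → ε

Left-factoring transforms A → αβ₁ | αβ₂ into A → αA' and A' → β₁ | β₂
(α is the longest common prefix among the alternatives). Repeat until
no nonterminal has two alternatives with a common prefix.

Round 1: B has alternatives sharing prefix 'n'. Introduce B': B → n B'
  Add: B' → B
  Add: B' → ε

No remaining common prefixes — done.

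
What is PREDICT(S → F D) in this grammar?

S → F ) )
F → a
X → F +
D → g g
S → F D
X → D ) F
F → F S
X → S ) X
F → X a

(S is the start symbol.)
PREDICT(S → F D) = (FIRST(RHS) \ {ε}) ∪ (FOLLOW(S) if ε ∈ FIRST(RHS), i.e. RHS ⇒* ε)
FIRST(F) = { 'a', 'g' }
FIRST(F D) = { 'a', 'g' }
ε ∉ FIRST(F D), so FOLLOW(S) is not added.
PREDICT(S → F D) = { 'a', 'g' }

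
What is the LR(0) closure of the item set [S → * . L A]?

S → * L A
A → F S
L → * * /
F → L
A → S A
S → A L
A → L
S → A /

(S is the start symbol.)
Start with: [S → * . L A]
  [S → * . L A] has the dot before L: add [L → . * * /]
No further items can be added.

CLOSURE = { [L → . * * /], [S → * . L A] }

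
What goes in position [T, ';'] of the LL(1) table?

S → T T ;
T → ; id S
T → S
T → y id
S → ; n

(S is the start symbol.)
To find M[T, ';'], we find productions for T where ';' is in the predict set (PREDICT(N → α) = (FIRST(α) \ {ε}) ∪ (FOLLOW(N) if α ⇒* ε)).

Relevant sets:
  FIRST(S) = { ';', 'y' }

T → ; id S: PREDICT = { ';' }
  ';' is in predict set, so this production goes in M[T, ';']
T → S: PREDICT = { ';', 'y' }
  ';' is in predict set, so this production goes in M[T, ';']
T → y id: PREDICT = { 'y' }

M[T, ';'] = T → ; id S, T → S  (a multiply-defined cell — the grammar is not LL(1))

Answer: T → ; id S, T → S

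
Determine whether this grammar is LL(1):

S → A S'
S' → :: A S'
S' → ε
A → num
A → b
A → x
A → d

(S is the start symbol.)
Yes, the grammar is LL(1).

A grammar is LL(1) if for each non-terminal N with multiple productions, the predict sets of those productions are pairwise disjoint, where PREDICT(N → α) = (FIRST(α) \ {ε}) ∪ (FOLLOW(N) if α ⇒* ε).

Relevant sets:
  FOLLOW(S') = { $ }

For S':
  PREDICT(S' → :: A S') = { '::' }
  PREDICT(S' → ε) = { $ }
For A:
  PREDICT(A → num) = { 'num' }
  PREDICT(A → b) = { 'b' }
  PREDICT(A → x) = { 'x' }
  PREDICT(A → d) = { 'd' }
S has a single production, so nothing to check there.

All predict sets are disjoint. The grammar IS LL(1).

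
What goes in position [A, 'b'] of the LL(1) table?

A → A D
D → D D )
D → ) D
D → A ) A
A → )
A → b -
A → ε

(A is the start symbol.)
To find M[A, 'b'], we find productions for A where 'b' is in the predict set (PREDICT(N → α) = (FIRST(α) \ {ε}) ∪ (FOLLOW(N) if α ⇒* ε)).

Relevant sets:
  FIRST(A) = { ')', 'b', ε }
  FIRST(D) = { ')', 'b' }
  FOLLOW(A) = { $, ')', 'b' }

A → A D: PREDICT = { ')', 'b' }
  'b' is in predict set, so this production goes in M[A, 'b']
A → ): PREDICT = { ')' }
A → b -: PREDICT = { 'b' }
  'b' is in predict set, so this production goes in M[A, 'b']
A → ε: PREDICT = { $, ')', 'b' }
  'b' is in predict set, so this production goes in M[A, 'b']

M[A, 'b'] = A → A D, A → b -, A → ε  (a multiply-defined cell — the grammar is not LL(1))

Answer: A → A D, A → b -, A → ε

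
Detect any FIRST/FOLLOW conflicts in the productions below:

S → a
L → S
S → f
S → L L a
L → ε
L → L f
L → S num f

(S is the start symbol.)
A FIRST/FOLLOW conflict occurs when a non-terminal N has a nullable alternative N → β (β ⇒* ε) and another alternative N → α with FIRST(α) ∩ FOLLOW(N) ≠ ∅: on such a lookahead the parser cannot decide between expanding α and letting N vanish via β.

Nullable non-terminals: L.
FIRST sets used below: FIRST(S) = { 'a', 'f' }, FIRST(L) = { 'a', 'f', ε }

L: nullable alternative(s) L → ε; FOLLOW(L) = { 'a', 'f' }
  L → S: FIRST \ {ε} = { 'a', 'f' } — overlaps FOLLOW(L) on { 'a', 'f' }: CONFLICT
  L → ε: FIRST \ {ε} = { } — this is the only nullable alternative, skip
  L → L f: FIRST \ {ε} = { 'a', 'f' } — overlaps FOLLOW(L) on { 'a', 'f' }: CONFLICT
  L → S num f: FIRST \ {ε} = { 'a', 'f' } — overlaps FOLLOW(L) on { 'a', 'f' }: CONFLICT

S has no nullable alternative, so no FIRST/FOLLOW check is needed there.

So the grammar has 3 FIRST/FOLLOW conflicts (marked CONFLICT above).

Answer: Yes. L → S with FOLLOW(L) on { 'a', 'f' }; L → L f with FOLLOW(L) on { 'a', 'f' }; L → S num f with FOLLOW(L) on { 'a', 'f' }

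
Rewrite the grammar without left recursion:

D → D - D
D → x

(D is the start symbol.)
D → x D'
D' → - D D'
D' → ε

D is directly left-recursive. The standard transformation for
  A → A α₁ | ... | A α_m | β₁ | ... | β_n
is
  A  → β₁ A' | ... | β_n A'
  A' → α₁ A' | ... | α_m A' | ε

D → x becomes D → x D'
D → D - D becomes D' → - D D'
Add D' → ε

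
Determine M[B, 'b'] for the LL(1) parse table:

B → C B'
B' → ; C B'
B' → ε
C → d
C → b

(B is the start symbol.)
B → C B'

To find M[B, 'b'], we find productions for B where 'b' is in the predict set (PREDICT(N → α) = (FIRST(α) \ {ε}) ∪ (FOLLOW(N) if α ⇒* ε)).

Relevant sets:
  FIRST(C) = { 'b', 'd' }

B → C B': PREDICT = { 'b', 'd' }
  'b' is in predict set, so this production goes in M[B, 'b']

M[B, 'b'] = B → C B'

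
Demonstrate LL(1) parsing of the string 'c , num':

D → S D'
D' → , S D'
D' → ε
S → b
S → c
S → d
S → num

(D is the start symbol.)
LL(1) parsing maintains a stack (initially the start symbol over $) and the input. At each step: if the stack top is a terminal, match it against the current input token; if it is a non-terminal N, replace it with the RHS of M[N, lookahead] (the unique production whose predict set contains the lookahead).

Stack is shown with the top on the left.

Stack     Input      Action
---------------------------
D $       c , num $  output D → S D'
S D' $    c , num $  output S → c
c D' $    c , num $  match 'c'
D' $      , num $    output D' → , S D'
, S D' $  , num $    match ','
S D' $    num $      output S → num
num D' $  num $      match 'num'
D' $      $          output D' → ε
$         $          accept

The string is accepted.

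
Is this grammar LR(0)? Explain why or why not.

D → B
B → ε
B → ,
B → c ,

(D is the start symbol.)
No. Shift-reduce conflict between [B → .] and [B → . ,]

Augment with D' → D and build the canonical LR(0) collection (I0 = CLOSURE({[D' → . D]}), then GOTO on every symbol after a dot until no new states appear). It has 6 states:
  I0: { [B → . ,], [B → . c ,], [B → .], [D → . B], [D' → . D] }  — shift, reduce
  I1: { [B → , .] }  — reduce
  I2: { [D → B .] }  — reduce
  I3: { [D' → D .] }  — accept
  I4: { [B → c . ,] }  — shift
  I5: { [B → c , .] }  — reduce

Conflict in state I0:
  Shift-reduce conflict between [B → .] and [B → . ,]
So the grammar is NOT LR(0).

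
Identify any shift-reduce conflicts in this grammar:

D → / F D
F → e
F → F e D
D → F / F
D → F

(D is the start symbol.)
A shift-reduce conflict occurs when an LR(0) state has both:
  - a complete (reduce) item [A → α .] (dot at the end), and
  - a shift item [B → β . c γ] (dot before a terminal).

Augment with D' → D and build the canonical LR(0) collection (I0 = CLOSURE({[D' → . D]}), then GOTO on every symbol after a dot until no new states appear). It has 12 states:
  I0: { [D → . / F D], [D → . F / F], [D → . F], [D' → . D], [F → . F e D], [F → . e] }  — shift
  I1: { [D → / . F D], [F → . F e D], [F → . e] }  — shift
  I2: { [D' → D .] }  — accept
  I3: { [D → F . / F], [D → F .], [F → F . e D] }  — shift, reduce
  I4: { [F → e .] }  — reduce
  I5: { [D → F / . F], [F → . F e D], [F → . e] }  — shift
  I6: { [D → . / F D], [D → . F / F], [D → . F], [F → . F e D], [F → . e], [F → F e . D] }  — shift
  I7: { [F → F e D .] }  — reduce
  I8: { [D → F / F .], [F → F . e D] }  — shift, reduce
  I9: { [D → . / F D], [D → . F / F], [D → . F], [D → / F . D], [F → . F e D], [F → . e], [F → F . e D] }  — shift
  I10: { [D → / F D .] }  — reduce
  I11: { [D → . / F D], [D → . F / F], [D → . F], [F → . F e D], [F → . e], [F → F e . D], [F → e .] }  — shift, reduce

I3 contains reduce item [D → F .] and shift items [D → F . / F], [F → F . e D] — shift-reduce conflict.
I8 contains reduce item [D → F / F .] and shift item [F → F . e D] — shift-reduce conflict.
I11 contains reduce item [F → e .] and shift items [D → . / F D], [F → . e] — shift-reduce conflict.

Answer: Yes — I3: [D → F .] vs [D → F . / F]; I8: [D → F / F .] vs [F → F . e D]; I11: [F → e .] vs [D → . / F D]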